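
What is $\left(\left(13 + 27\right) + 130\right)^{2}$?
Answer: $28900$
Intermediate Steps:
$\left(\left(13 + 27\right) + 130\right)^{2} = \left(40 + 130\right)^{2} = 170^{2} = 28900$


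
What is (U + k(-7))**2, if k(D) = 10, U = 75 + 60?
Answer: 21025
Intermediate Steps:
U = 135
(U + k(-7))**2 = (135 + 10)**2 = 145**2 = 21025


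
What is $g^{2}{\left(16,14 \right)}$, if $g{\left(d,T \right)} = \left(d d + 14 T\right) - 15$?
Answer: $190969$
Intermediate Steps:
$g{\left(d,T \right)} = -15 + d^{2} + 14 T$ ($g{\left(d,T \right)} = \left(d^{2} + 14 T\right) - 15 = -15 + d^{2} + 14 T$)
$g^{2}{\left(16,14 \right)} = \left(-15 + 16^{2} + 14 \cdot 14\right)^{2} = \left(-15 + 256 + 196\right)^{2} = 437^{2} = 190969$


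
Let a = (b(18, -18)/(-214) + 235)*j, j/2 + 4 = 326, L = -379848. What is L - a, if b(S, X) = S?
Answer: -56831320/107 ≈ -5.3113e+5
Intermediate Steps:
j = 644 (j = -8 + 2*326 = -8 + 652 = 644)
a = 16187584/107 (a = (18/(-214) + 235)*644 = (18*(-1/214) + 235)*644 = (-9/107 + 235)*644 = (25136/107)*644 = 16187584/107 ≈ 1.5129e+5)
L - a = -379848 - 1*16187584/107 = -379848 - 16187584/107 = -56831320/107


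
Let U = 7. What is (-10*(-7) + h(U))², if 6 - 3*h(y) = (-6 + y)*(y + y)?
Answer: 40804/9 ≈ 4533.8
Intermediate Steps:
h(y) = 2 - 2*y*(-6 + y)/3 (h(y) = 2 - (-6 + y)*(y + y)/3 = 2 - (-6 + y)*2*y/3 = 2 - 2*y*(-6 + y)/3)
(-10*(-7) + h(U))² = (-10*(-7) + (2 + 4*7 - ⅔*7²))² = (70 + (2 + 28 - ⅔*49))² = (70 + (2 + 28 - 98/3))² = (70 - 8/3)² = (202/3)² = 40804/9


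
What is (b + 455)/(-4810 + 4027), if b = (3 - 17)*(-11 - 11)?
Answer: -763/783 ≈ -0.97446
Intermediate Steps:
b = 308 (b = -14*(-22) = 308)
(b + 455)/(-4810 + 4027) = (308 + 455)/(-4810 + 4027) = 763/(-783) = 763*(-1/783) = -763/783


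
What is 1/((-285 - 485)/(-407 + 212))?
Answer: 39/154 ≈ 0.25325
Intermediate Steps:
1/((-285 - 485)/(-407 + 212)) = 1/(-770/(-195)) = 1/(-770*(-1/195)) = 1/(154/39) = 39/154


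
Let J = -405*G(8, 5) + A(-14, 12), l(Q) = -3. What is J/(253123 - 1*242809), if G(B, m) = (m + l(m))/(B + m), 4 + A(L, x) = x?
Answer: -353/67041 ≈ -0.0052654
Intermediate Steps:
A(L, x) = -4 + x
G(B, m) = (-3 + m)/(B + m) (G(B, m) = (m - 3)/(B + m) = (-3 + m)/(B + m))
J = -706/13 (J = -405*(-3 + 5)/(8 + 5) + (-4 + 12) = -405*2/13 + 8 = -810/13 + 8 = -706/13 ≈ -54.308)
J/(253123 - 1*242809) = -706/(13*(253123 - 1*242809)) = -706/(13*(253123 - 242809)) = -706/13/10314 = -706/13*1/10314 = -353/67041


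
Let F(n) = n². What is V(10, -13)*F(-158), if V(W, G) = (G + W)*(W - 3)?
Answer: -524244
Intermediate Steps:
V(W, G) = (-3 + W)*(G + W) (V(W, G) = (G + W)*(-3 + W) = (-3 + W)*(G + W))
V(10, -13)*F(-158) = (10² - 3*(-13) - 3*10 - 13*10)*(-158)² = (100 + 39 - 30 - 130)*24964 = -21*24964 = -524244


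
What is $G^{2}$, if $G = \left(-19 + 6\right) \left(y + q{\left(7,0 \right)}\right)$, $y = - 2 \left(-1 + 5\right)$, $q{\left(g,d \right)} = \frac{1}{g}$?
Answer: $\frac{511225}{49} \approx 10433.0$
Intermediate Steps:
$y = -8$ ($y = \left(-2\right) 4 = -8$)
$G = \frac{715}{7}$ ($G = \left(-19 + 6\right) \left(-8 + \frac{1}{7}\right) = - 13 \left(-8 + \frac{1}{7}\right) = \left(-13\right) \left(- \frac{55}{7}\right) = \frac{715}{7} \approx 102.14$)
$G^{2} = \left(\frac{715}{7}\right)^{2} = \frac{511225}{49}$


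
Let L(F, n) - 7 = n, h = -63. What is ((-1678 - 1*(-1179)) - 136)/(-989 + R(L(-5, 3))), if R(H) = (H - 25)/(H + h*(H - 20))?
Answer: 16256/25319 ≈ 0.64205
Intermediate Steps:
L(F, n) = 7 + n
R(H) = (-25 + H)/(1260 - 62*H) (R(H) = (H - 25)/(H - 63*(H - 20)) = (-25 + H)/(H - 63*(-20 + H)) = (-25 + H)/(H + (1260 - 63*H)) = (-25 + H)/(1260 - 62*H))
((-1678 - 1*(-1179)) - 136)/(-989 + R(L(-5, 3))) = ((-1678 - 1*(-1179)) - 136)/(-989 + (-25 + (7 + 3))/(2*(630 - 31*(7 + 3)))) = ((-1678 + 1179) - 136)/(-989 + (-25 + 10)/(2*(630 - 31*10))) = (-499 - 136)/(-989 + (½)*(-15)/(630 - 310)) = -635/(-989 + (½)*(-15)/320) = -635/(-989 + (½)*(1/320)*(-15)) = -635/(-989 - 3/128) = -635/(-126595/128) = -635*(-128/126595) = 16256/25319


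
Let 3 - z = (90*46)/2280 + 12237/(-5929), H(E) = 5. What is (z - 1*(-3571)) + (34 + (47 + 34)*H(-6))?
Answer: 904192831/225302 ≈ 4013.3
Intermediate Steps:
z = 731811/225302 (z = 3 - ((90*46)/2280 + 12237/(-5929)) = 3 - (4140*(1/2280) + 12237*(-1/5929)) = 3 - (69/38 - 12237/5929) = 3 - 1*(-55905/225302) = 3 + 55905/225302 = 731811/225302 ≈ 3.2481)
(z - 1*(-3571)) + (34 + (47 + 34)*H(-6)) = (731811/225302 - 1*(-3571)) + (34 + (47 + 34)*5) = (731811/225302 + 3571) + (34 + 81*5) = 805285253/225302 + (34 + 405) = 805285253/225302 + 439 = 904192831/225302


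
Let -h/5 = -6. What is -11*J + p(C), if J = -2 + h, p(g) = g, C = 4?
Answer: -304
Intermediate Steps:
h = 30 (h = -5*(-6) = 30)
J = 28 (J = -2 + 30 = 28)
-11*J + p(C) = -11*28 + 4 = -308 + 4 = -304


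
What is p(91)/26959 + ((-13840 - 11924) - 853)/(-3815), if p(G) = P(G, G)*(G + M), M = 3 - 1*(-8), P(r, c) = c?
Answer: 752978533/102848585 ≈ 7.3212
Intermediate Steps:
M = 11 (M = 3 + 8 = 11)
p(G) = G*(11 + G) (p(G) = G*(G + 11) = G*(11 + G))
p(91)/26959 + ((-13840 - 11924) - 853)/(-3815) = (91*(11 + 91))/26959 + ((-13840 - 11924) - 853)/(-3815) = (91*102)*(1/26959) + (-25764 - 853)*(-1/3815) = 9282*(1/26959) - 26617*(-1/3815) = 9282/26959 + 26617/3815 = 752978533/102848585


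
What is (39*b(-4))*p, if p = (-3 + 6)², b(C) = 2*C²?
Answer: 11232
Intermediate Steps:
p = 9 (p = 3² = 9)
(39*b(-4))*p = (39*(2*(-4)²))*9 = (39*(2*16))*9 = (39*32)*9 = 1248*9 = 11232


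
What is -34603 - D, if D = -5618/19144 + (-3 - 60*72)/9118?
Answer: -1509998100935/43638748 ≈ -34602.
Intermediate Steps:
D = -33496109/43638748 (D = -5618*1/19144 + (-3 - 4320)*(1/9118) = -2809/9572 - 4323*1/9118 = -2809/9572 - 4323/9118 = -33496109/43638748 ≈ -0.76758)
-34603 - D = -34603 - 1*(-33496109/43638748) = -34603 + 33496109/43638748 = -1509998100935/43638748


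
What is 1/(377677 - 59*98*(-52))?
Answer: 1/678341 ≈ 1.4742e-6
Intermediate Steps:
1/(377677 - 59*98*(-52)) = 1/(377677 - 5782*(-52)) = 1/(377677 + 300664) = 1/678341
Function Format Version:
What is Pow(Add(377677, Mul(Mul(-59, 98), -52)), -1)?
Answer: Rational(1, 678341) ≈ 1.4742e-6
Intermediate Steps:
Pow(Add(377677, Mul(Mul(-59, 98), -52)), -1) = Pow(Add(377677, Mul(-5782, -52)), -1) = Pow(Add(377677, 300664), -1) = Pow(678341, -1) = Rational(1, 678341)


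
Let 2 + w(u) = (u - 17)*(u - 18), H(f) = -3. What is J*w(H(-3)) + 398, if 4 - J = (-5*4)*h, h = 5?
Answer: 43870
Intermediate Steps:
w(u) = -2 + (-18 + u)*(-17 + u) (w(u) = -2 + (u - 17)*(u - 18) = -2 + (-17 + u)*(-18 + u) = -2 + (-18 + u)*(-17 + u))
J = 104 (J = 4 - (-5*4)*5 = 4 - (-20)*5 = 4 - 1*(-100) = 4 + 100 = 104)
J*w(H(-3)) + 398 = 104*(304 + (-3)**2 - 35*(-3)) + 398 = 104*(304 + 9 + 105) + 398 = 104*418 + 398 = 43472 + 398 = 43870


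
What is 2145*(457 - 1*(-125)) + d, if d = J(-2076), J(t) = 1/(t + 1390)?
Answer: 856395539/686 ≈ 1.2484e+6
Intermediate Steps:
J(t) = 1/(1390 + t)
d = -1/686 (d = 1/(1390 - 2076) = 1/(-686) = -1/686 ≈ -0.0014577)
2145*(457 - 1*(-125)) + d = 2145*(457 - 1*(-125)) - 1/686 = 2145*(457 + 125) - 1/686 = 2145*582 - 1/686 = 1248390 - 1/686 = 856395539/686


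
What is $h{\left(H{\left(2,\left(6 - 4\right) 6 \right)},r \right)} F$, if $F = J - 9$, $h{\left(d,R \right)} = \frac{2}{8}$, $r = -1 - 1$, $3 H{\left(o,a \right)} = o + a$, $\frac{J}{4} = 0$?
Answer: $- \frac{9}{4} \approx -2.25$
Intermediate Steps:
$J = 0$ ($J = 4 \cdot 0 = 0$)
$H{\left(o,a \right)} = \frac{a}{3} + \frac{o}{3}$ ($H{\left(o,a \right)} = \frac{o + a}{3} = \frac{a + o}{3} = \frac{a}{3} + \frac{o}{3}$)
$r = -2$ ($r = -1 - 1 = -2$)
$h{\left(d,R \right)} = \frac{1}{4}$ ($h{\left(d,R \right)} = 2 \cdot \frac{1}{8} = \frac{1}{4}$)
$F = -9$ ($F = 0 - 9 = -9$)
$h{\left(H{\left(2,\left(6 - 4\right) 6 \right)},r \right)} F = \frac{1}{4} \left(-9\right) = - \frac{9}{4}$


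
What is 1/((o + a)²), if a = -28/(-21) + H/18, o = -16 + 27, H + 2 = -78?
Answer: 81/5041 ≈ 0.016068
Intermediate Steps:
H = -80 (H = -2 - 78 = -80)
o = 11
a = -28/9 (a = -28/(-21) - 80/18 = -28*(-1/21) - 80*1/18 = 4/3 - 40/9 = -28/9 ≈ -3.1111)
1/((o + a)²) = 1/((11 - 28/9)²) = 1/((71/9)²) = 1/(5041/81) = 81/5041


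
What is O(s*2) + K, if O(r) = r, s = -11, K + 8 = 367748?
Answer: 367718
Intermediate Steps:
K = 367740 (K = -8 + 367748 = 367740)
O(s*2) + K = -11*2 + 367740 = -22 + 367740 = 367718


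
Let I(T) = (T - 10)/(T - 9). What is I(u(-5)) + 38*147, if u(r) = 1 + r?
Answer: 72632/13 ≈ 5587.1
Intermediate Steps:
I(T) = (-10 + T)/(-9 + T)
I(u(-5)) + 38*147 = (-10 + (1 - 5))/(-9 + (1 - 5)) + 38*147 = (-10 - 4)/(-9 - 4) + 5586 = -14/(-13) + 5586 = -1/13*(-14) + 5586 = 14/13 + 5586 = 72632/13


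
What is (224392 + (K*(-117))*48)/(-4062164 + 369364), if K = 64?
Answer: 16879/461600 ≈ 0.036566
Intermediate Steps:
(224392 + (K*(-117))*48)/(-4062164 + 369364) = (224392 + (64*(-117))*48)/(-4062164 + 369364) = (224392 - 7488*48)/(-3692800) = (224392 - 359424)*(-1/3692800) = -135032*(-1/3692800) = 16879/461600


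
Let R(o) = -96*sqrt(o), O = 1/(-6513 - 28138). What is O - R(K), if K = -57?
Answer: -1/34651 + 96*I*sqrt(57) ≈ -2.8859e-5 + 724.78*I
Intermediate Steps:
O = -1/34651 (O = 1/(-34651) = -1/34651 ≈ -2.8859e-5)
O - R(K) = -1/34651 - (-96)*sqrt(-57) = -1/34651 - (-96)*I*sqrt(57) = -1/34651 + 96*I*sqrt(57)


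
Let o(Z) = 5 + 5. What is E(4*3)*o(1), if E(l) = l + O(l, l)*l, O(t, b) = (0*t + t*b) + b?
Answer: 18840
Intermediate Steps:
O(t, b) = b + b*t (O(t, b) = (0 + b*t) + b = b*t + b = b + b*t)
E(l) = l + l²*(1 + l) (E(l) = l + (l*(1 + l))*l = l + l²*(1 + l))
o(Z) = 10
E(4*3)*o(1) = ((4*3)*(1 + (4*3)*(1 + 4*3)))*10 = (12*(1 + 12*(1 + 12)))*10 = (12*(1 + 12*13))*10 = (12*(1 + 156))*10 = (12*157)*10 = 1884*10 = 18840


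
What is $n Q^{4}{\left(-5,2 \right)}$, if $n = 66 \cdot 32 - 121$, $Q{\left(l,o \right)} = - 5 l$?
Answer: $777734375$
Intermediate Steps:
$n = 1991$ ($n = 2112 - 121 = 1991$)
$n Q^{4}{\left(-5,2 \right)} = 1991 \left(\left(-5\right) \left(-5\right)\right)^{4} = 1991 \cdot 25^{4} = 1991 \cdot 390625 = 777734375$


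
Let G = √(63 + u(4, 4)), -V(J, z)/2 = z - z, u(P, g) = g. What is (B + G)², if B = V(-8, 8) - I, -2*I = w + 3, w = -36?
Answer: 1357/4 - 33*√67 ≈ 69.133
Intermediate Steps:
V(J, z) = 0 (V(J, z) = -2*(z - z) = -2*0 = 0)
I = 33/2 (I = -(-36 + 3)/2 = -½*(-33) = 33/2 ≈ 16.500)
B = -33/2 (B = 0 - 1*33/2 = 0 - 33/2 = -33/2 ≈ -16.500)
G = √67 (G = √(63 + 4) = √67 ≈ 8.1853)
(B + G)² = (-33/2 + √67)²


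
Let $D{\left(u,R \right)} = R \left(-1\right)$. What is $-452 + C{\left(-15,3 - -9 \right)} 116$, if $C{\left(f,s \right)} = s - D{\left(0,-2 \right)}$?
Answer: $708$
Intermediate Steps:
$D{\left(u,R \right)} = - R$
$C{\left(f,s \right)} = -2 + s$ ($C{\left(f,s \right)} = s - \left(-1\right) \left(-2\right) = s - 2 = -2 + s$)
$-452 + C{\left(-15,3 - -9 \right)} 116 = -452 + \left(-2 + \left(3 - -9\right)\right) 116 = -452 + \left(-2 + \left(3 + 9\right)\right) 116 = -452 + \left(-2 + 12\right) 116 = -452 + 10 \cdot 116 = -452 + 1160 = 708$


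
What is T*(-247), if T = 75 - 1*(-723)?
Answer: -197106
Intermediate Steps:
T = 798 (T = 75 + 723 = 798)
T*(-247) = 798*(-247) = -197106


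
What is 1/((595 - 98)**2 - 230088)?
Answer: 1/16921 ≈ 5.9098e-5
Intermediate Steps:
1/((595 - 98)**2 - 230088) = 1/(497**2 - 230088) = 1/(247009 - 230088) = 1/16921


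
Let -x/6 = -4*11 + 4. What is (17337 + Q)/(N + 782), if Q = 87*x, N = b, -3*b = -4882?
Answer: 114651/7228 ≈ 15.862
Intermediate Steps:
b = 4882/3 (b = -⅓*(-4882) = 4882/3 ≈ 1627.3)
N = 4882/3 ≈ 1627.3
x = 240 (x = -6*(-4*11 + 4) = -6*(-44 + 4) = -6*(-40) = 240)
Q = 20880 (Q = 87*240 = 20880)
(17337 + Q)/(N + 782) = (17337 + 20880)/(4882/3 + 782) = 38217/(7228/3) = 38217*(3/7228) = 114651/7228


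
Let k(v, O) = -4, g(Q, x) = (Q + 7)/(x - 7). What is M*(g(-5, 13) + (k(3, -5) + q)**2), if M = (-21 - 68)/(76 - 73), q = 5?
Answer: -356/9 ≈ -39.556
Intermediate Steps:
g(Q, x) = (7 + Q)/(-7 + x)
M = -89/3 ≈ -29.667
M*(g(-5, 13) + (k(3, -5) + q)**2) = -89*((7 - 5)/(-7 + 13) + (-4 + 5)**2)/3 = -89*(2/6 + 1**2)/3 = -89*((1/6)*2 + 1)/3 = -89*(1/3 + 1)/3 = -89/3*4/3 = -356/9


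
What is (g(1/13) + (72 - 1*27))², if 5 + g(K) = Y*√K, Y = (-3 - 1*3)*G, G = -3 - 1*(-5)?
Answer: 20944/13 - 960*√13/13 ≈ 1344.8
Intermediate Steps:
G = 2 (G = -3 + 5 = 2)
Y = -12 (Y = (-3 - 1*3)*2 = (-3 - 3)*2 = -6*2 = -12)
g(K) = -5 - 12*√K
(g(1/13) + (72 - 1*27))² = ((-5 - 12*√13/13) + (72 - 1*27))² = ((-5 - 12*√13/13) + (72 - 27))² = ((-5 - 12*√13/13) + 45)² = (40 - 12*√13/13)²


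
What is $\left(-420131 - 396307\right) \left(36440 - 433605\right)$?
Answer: $324260598270$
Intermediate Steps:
$\left(-420131 - 396307\right) \left(36440 - 433605\right) = \left(-816438\right) \left(-397165\right) = 324260598270$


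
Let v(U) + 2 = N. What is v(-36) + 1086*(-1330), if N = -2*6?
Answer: -1444394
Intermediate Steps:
N = -12
v(U) = -14 (v(U) = -2 - 12 = -14)
v(-36) + 1086*(-1330) = -14 + 1086*(-1330) = -14 - 1444380 = -1444394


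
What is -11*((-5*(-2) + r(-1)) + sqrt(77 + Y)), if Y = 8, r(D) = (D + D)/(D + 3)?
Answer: -99 - 11*sqrt(85) ≈ -200.42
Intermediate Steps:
r(D) = 2*D/(3 + D) (r(D) = (2*D)/(3 + D) = 2*D/(3 + D))
-11*((-5*(-2) + r(-1)) + sqrt(77 + Y)) = -11*((-5*(-2) + 2*(-1)/(3 - 1)) + sqrt(77 + 8)) = -11*((10 + 2*(-1)/2) + sqrt(85)) = -11*((10 + 2*(-1)*(1/2)) + sqrt(85)) = -11*((10 - 1) + sqrt(85)) = -11*(9 + sqrt(85)) = -99 - 11*sqrt(85)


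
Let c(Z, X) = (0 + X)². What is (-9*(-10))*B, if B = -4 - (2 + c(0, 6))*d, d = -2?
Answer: 6480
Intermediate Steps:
c(Z, X) = X²
B = 72 (B = -4 - (2 + 6²)*(-2) = -4 - (2 + 36)*(-2) = -4 - 38*(-2) = -4 - 1*(-76) = -4 + 76 = 72)
(-9*(-10))*B = -9*(-10)*72 = 90*72 = 6480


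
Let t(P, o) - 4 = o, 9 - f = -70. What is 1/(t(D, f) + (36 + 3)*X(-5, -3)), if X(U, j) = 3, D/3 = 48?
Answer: 1/200 ≈ 0.0050000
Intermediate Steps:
D = 144 (D = 3*48 = 144)
f = 79 (f = 9 - 1*(-70) = 9 + 70 = 79)
t(P, o) = 4 + o
1/(t(D, f) + (36 + 3)*X(-5, -3)) = 1/((4 + 79) + (36 + 3)*3) = 1/(83 + 39*3) = 1/(83 + 117) = 1/200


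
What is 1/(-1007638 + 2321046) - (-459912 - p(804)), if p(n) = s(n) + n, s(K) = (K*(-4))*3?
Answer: 592436319745/1313408 ≈ 4.5107e+5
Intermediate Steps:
s(K) = -12*K (s(K) = -4*K*3 = -12*K)
p(n) = -11*n (p(n) = -12*n + n = -11*n)
1/(-1007638 + 2321046) - (-459912 - p(804)) = 1/(-1007638 + 2321046) - (-459912 - (-11)*804) = 1/1313408 - (-459912 - 1*(-8844)) = 1/1313408 - (-459912 + 8844) = 1/1313408 - 1*(-451068) = 1/1313408 + 451068 = 592436319745/1313408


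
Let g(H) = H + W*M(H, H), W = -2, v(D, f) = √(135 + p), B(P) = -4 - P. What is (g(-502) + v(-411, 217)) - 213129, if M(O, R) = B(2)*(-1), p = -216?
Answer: -213643 + 9*I ≈ -2.1364e+5 + 9.0*I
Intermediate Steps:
v(D, f) = 9*I (v(D, f) = √(135 - 216) = √(-81) = 9*I)
M(O, R) = 6 (M(O, R) = (-4 - 1*2)*(-1) = (-4 - 2)*(-1) = -6*(-1) = 6)
g(H) = -12 + H (g(H) = H - 2*6 = H - 12 = -12 + H)
(g(-502) + v(-411, 217)) - 213129 = ((-12 - 502) + 9*I) - 213129 = (-514 + 9*I) - 213129 = -213643 + 9*I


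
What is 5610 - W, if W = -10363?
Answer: 15973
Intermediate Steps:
5610 - W = 5610 - 1*(-10363) = 5610 + 10363 = 15973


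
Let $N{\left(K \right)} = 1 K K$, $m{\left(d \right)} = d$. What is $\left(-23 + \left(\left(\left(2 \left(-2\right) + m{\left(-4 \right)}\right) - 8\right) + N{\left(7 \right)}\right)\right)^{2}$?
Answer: $100$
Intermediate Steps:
$N{\left(K \right)} = K^{2}$ ($N{\left(K \right)} = K K = K^{2}$)
$\left(-23 + \left(\left(\left(2 \left(-2\right) + m{\left(-4 \right)}\right) - 8\right) + N{\left(7 \right)}\right)\right)^{2} = \left(-23 + \left(\left(\left(2 \left(-2\right) - 4\right) - 8\right) + 7^{2}\right)\right)^{2} = \left(-23 + \left(\left(\left(-4 - 4\right) - 8\right) + 49\right)\right)^{2} = \left(-23 + \left(\left(-8 - 8\right) + 49\right)\right)^{2} = \left(-23 + \left(-16 + 49\right)\right)^{2} = \left(-23 + 33\right)^{2} = 10^{2} = 100$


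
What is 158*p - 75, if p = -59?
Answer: -9397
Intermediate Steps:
158*p - 75 = 158*(-59) - 75 = -9322 - 75 = -9397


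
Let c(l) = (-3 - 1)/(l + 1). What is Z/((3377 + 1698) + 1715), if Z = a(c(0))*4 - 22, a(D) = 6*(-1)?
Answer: -23/3395 ≈ -0.0067747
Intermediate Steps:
c(l) = -4/(1 + l)
a(D) = -6
Z = -46 (Z = -6*4 - 22 = -24 - 22 = -46)
Z/((3377 + 1698) + 1715) = -46/((3377 + 1698) + 1715) = -46/(5075 + 1715) = -46/6790 = -46*1/6790 = -23/3395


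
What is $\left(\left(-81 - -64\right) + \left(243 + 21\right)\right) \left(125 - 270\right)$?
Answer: $-35815$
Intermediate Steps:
$\left(\left(-81 - -64\right) + \left(243 + 21\right)\right) \left(125 - 270\right) = \left(\left(-81 + 64\right) + 264\right) \left(-145\right) = \left(-17 + 264\right) \left(-145\right) = 247 \left(-145\right) = -35815$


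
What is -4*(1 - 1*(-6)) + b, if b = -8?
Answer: -36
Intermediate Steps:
-4*(1 - 1*(-6)) + b = -4*(1 - 1*(-6)) - 8 = -4*(1 + 6) - 8 = -4*7 - 8 = -28 - 8 = -36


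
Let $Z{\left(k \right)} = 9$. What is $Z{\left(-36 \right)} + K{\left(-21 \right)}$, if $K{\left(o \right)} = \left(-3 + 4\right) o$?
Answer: $-12$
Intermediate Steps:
$K{\left(o \right)} = o$ ($K{\left(o \right)} = 1 o = o$)
$Z{\left(-36 \right)} + K{\left(-21 \right)} = 9 - 21 = -12$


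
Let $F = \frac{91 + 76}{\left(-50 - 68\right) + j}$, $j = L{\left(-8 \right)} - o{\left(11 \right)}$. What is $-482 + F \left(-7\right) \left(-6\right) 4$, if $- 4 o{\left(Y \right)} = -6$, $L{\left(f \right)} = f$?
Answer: $- \frac{59674}{85} \approx -702.05$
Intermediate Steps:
$o{\left(Y \right)} = \frac{3}{2}$ ($o{\left(Y \right)} = \left(- \frac{1}{4}\right) \left(-6\right) = \frac{3}{2}$)
$j = - \frac{19}{2}$ ($j = -8 - \frac{3}{2} = - \frac{19}{2} \approx -9.5$)
$F = - \frac{334}{255}$ ($F = \frac{91 + 76}{\left(-50 - 68\right) - \frac{19}{2}} = \frac{167}{\left(-50 - 68\right) - \frac{19}{2}} = \frac{167}{-118 - \frac{19}{2}} = \frac{167}{- \frac{255}{2}} = 167 \left(- \frac{2}{255}\right) = - \frac{334}{255} \approx -1.3098$)
$-482 + F \left(-7\right) \left(-6\right) 4 = -482 - \frac{334 \left(-7\right) \left(-6\right) 4}{255} = -482 - \frac{334 \cdot 42 \cdot 4}{255} = -482 - \frac{18704}{85} = - \frac{59674}{85}$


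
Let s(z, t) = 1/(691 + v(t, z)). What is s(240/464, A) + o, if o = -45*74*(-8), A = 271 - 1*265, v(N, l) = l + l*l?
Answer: 15498913081/581791 ≈ 26640.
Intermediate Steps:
v(N, l) = l + l**2
A = 6 (A = 271 - 265 = 6)
o = 26640 (o = -3330*(-8) = 26640)
s(z, t) = 1/(691 + z*(1 + z))
s(240/464, A) + o = 1/(691 + (240/464)*(1 + 240/464)) + 26640 = 1/(691 + (240*(1/464))*(1 + 240*(1/464))) + 26640 = 1/(691 + 15*(1 + 15/29)/29) + 26640 = 1/(691 + (15/29)*(44/29)) + 26640 = 1/(691 + 660/841) + 26640 = 1/(581791/841) + 26640 = 841/581791 + 26640 = 15498913081/581791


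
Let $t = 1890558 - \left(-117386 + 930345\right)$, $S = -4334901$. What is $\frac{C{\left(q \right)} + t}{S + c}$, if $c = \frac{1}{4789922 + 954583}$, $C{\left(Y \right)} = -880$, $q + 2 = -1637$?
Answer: $- \frac{6185217679095}{24901860469004} \approx -0.24838$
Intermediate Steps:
$q = -1639$ ($q = -2 - 1637 = -1639$)
$t = 1077599$ ($t = 1890558 - 812959 = 1077599$)
$c = \frac{1}{5744505} \approx 1.7408 \cdot 10^{-7}$
$\frac{C{\left(q \right)} + t}{S + c} = \frac{-880 + 1077599}{-4334901 + \frac{1}{5744505}} = \frac{1076719}{- \frac{24901860469004}{5744505}} = 1076719 \left(- \frac{5744505}{24901860469004}\right) = - \frac{6185217679095}{24901860469004}$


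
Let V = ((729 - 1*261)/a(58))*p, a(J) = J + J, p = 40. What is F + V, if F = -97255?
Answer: -2815715/29 ≈ -97094.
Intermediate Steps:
a(J) = 2*J
V = 4680/29 (V = ((729 - 1*261)/((2*58)))*40 = ((729 - 261)/116)*40 = (468*(1/116))*40 = (117/29)*40 = 4680/29 ≈ 161.38)
F + V = -97255 + 4680/29 = -2815715/29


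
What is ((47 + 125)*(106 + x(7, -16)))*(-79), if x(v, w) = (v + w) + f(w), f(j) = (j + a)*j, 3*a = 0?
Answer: -4796564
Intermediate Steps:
a = 0 (a = (⅓)*0 = 0)
f(j) = j² (f(j) = (j + 0)*j = j*j = j²)
x(v, w) = v + w + w² (x(v, w) = (v + w) + w² = v + w + w²)
((47 + 125)*(106 + x(7, -16)))*(-79) = ((47 + 125)*(106 + (7 - 16 + (-16)²)))*(-79) = (172*(106 + (7 - 16 + 256)))*(-79) = (172*(106 + 247))*(-79) = (172*353)*(-79) = 60716*(-79) = -4796564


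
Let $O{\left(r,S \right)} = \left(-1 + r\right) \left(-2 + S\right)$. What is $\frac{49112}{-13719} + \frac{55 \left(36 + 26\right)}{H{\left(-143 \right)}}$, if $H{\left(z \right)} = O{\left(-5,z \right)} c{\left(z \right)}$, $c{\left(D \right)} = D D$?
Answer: $- \frac{2647535269}{739605009} \approx -3.5797$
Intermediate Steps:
$c{\left(D \right)} = D^{2}$
$H{\left(z \right)} = z^{2} \left(12 - 6 z\right)$ ($H{\left(z \right)} = \left(2 - z - -10 + z \left(-5\right)\right) z^{2} = \left(2 - z + 10 - 5 z\right) z^{2} = \left(12 - 6 z\right) z^{2} = z^{2} \left(12 - 6 z\right)$)
$\frac{49112}{-13719} + \frac{55 \left(36 + 26\right)}{H{\left(-143 \right)}} = \frac{49112}{-13719} + \frac{55 \left(36 + 26\right)}{6 \left(-143\right)^{2} \left(2 - -143\right)} = 49112 \left(- \frac{1}{13719}\right) + \frac{55 \cdot 62}{6 \cdot 20449 \left(2 + 143\right)} = - \frac{49112}{13719} + \frac{3410}{6 \cdot 20449 \cdot 145} = - \frac{49112}{13719} + \frac{3410}{17790630} = - \frac{49112}{13719} + 3410 \cdot \frac{1}{17790630} = - \frac{49112}{13719} + \frac{31}{161733} = - \frac{2647535269}{739605009}$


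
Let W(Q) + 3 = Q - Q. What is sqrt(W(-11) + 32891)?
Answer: 2*sqrt(8222) ≈ 181.35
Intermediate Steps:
W(Q) = -3 (W(Q) = -3 + (Q - Q) = -3 + 0 = -3)
sqrt(W(-11) + 32891) = sqrt(-3 + 32891) = sqrt(32888) = 2*sqrt(8222)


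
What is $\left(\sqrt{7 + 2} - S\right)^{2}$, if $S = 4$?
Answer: $1$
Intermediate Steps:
$\left(\sqrt{7 + 2} - S\right)^{2} = \left(\sqrt{7 + 2} - 4\right)^{2} = \left(\sqrt{9} - 4\right)^{2} = \left(3 - 4\right)^{2} = \left(-1\right)^{2} = 1$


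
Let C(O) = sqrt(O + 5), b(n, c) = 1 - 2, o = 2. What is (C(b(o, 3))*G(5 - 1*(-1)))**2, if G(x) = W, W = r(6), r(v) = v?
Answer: 144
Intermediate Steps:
W = 6
b(n, c) = -1
G(x) = 6
C(O) = sqrt(5 + O)
(C(b(o, 3))*G(5 - 1*(-1)))**2 = (sqrt(5 - 1)*6)**2 = (sqrt(4)*6)**2 = (2*6)**2 = 12**2 = 144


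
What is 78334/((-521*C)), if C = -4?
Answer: 39167/1042 ≈ 37.588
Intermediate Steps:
78334/((-521*C)) = 78334/((-521*(-4))) = 78334/2084 = 78334*(1/2084) = 39167/1042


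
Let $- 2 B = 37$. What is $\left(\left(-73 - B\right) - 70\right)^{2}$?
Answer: $\frac{62001}{4} \approx 15500.0$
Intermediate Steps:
$B = - \frac{37}{2}$ ($B = \left(- \frac{1}{2}\right) 37 = - \frac{37}{2} \approx -18.5$)
$\left(\left(-73 - B\right) - 70\right)^{2} = \left(\left(-73 - - \frac{37}{2}\right) - 70\right)^{2} = \left(\left(-73 + \frac{37}{2}\right) - 70\right)^{2} = \left(- \frac{109}{2} - 70\right)^{2} = \left(- \frac{249}{2}\right)^{2} = \frac{62001}{4}$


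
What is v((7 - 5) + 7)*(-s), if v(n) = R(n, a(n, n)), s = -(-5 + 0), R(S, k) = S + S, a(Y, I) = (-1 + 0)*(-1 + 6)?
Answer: -90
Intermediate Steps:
a(Y, I) = -5 (a(Y, I) = -1*5 = -5)
R(S, k) = 2*S
s = 5 (s = -1*(-5) = 5)
v(n) = 2*n
v((7 - 5) + 7)*(-s) = (2*((7 - 5) + 7))*(-1*5) = (2*(2 + 7))*(-5) = (2*9)*(-5) = 18*(-5) = -90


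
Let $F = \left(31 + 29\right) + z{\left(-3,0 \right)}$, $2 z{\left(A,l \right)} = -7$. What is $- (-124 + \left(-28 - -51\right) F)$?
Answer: $- \frac{2351}{2} \approx -1175.5$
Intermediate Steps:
$z{\left(A,l \right)} = - \frac{7}{2}$ ($z{\left(A,l \right)} = \frac{1}{2} \left(-7\right) = - \frac{7}{2}$)
$F = \frac{113}{2}$ ($F = \left(31 + 29\right) - \frac{7}{2} = 60 - \frac{7}{2} = \frac{113}{2} \approx 56.5$)
$- (-124 + \left(-28 - -51\right) F) = - (-124 + \left(-28 - -51\right) \frac{113}{2}) = - (-124 + \left(-28 + 51\right) \frac{113}{2}) = - (-124 + 23 \cdot \frac{113}{2}) = - (-124 + \frac{2599}{2}) = \left(-1\right) \frac{2351}{2} = - \frac{2351}{2}$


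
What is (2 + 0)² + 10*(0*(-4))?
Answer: 4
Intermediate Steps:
(2 + 0)² + 10*(0*(-4)) = 2² + 10*0 = 4 + 0 = 4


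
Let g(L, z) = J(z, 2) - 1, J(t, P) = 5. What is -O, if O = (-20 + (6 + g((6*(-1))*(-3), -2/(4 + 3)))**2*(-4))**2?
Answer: -176400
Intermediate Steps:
g(L, z) = 4 (g(L, z) = 5 - 1 = 4)
O = 176400 (O = (-20 + (6 + 4)**2*(-4))**2 = (-20 + 10**2*(-4))**2 = (-20 + 100*(-4))**2 = (-20 - 400)**2 = (-420)**2 = 176400)
-O = -1*176400 = -176400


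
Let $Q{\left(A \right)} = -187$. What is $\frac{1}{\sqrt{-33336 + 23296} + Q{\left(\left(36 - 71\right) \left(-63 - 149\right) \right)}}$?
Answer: $- \frac{187}{45009} - \frac{2 i \sqrt{2510}}{45009} \approx -0.0041547 - 0.0022262 i$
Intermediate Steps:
$\frac{1}{\sqrt{-33336 + 23296} + Q{\left(\left(36 - 71\right) \left(-63 - 149\right) \right)}} = \frac{1}{\sqrt{-33336 + 23296} - 187} = \frac{1}{\sqrt{-10040} - 187} = \frac{1}{2 i \sqrt{2510} - 187} = \frac{1}{-187 + 2 i \sqrt{2510}}$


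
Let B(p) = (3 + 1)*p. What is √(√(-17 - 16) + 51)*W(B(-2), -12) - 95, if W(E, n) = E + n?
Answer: -95 - 20*√(51 + I*√33) ≈ -238.05 - 8.0313*I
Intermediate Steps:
B(p) = 4*p
√(√(-17 - 16) + 51)*W(B(-2), -12) - 95 = √(√(-17 - 16) + 51)*(4*(-2) - 12) - 95 = √(√(-33) + 51)*(-8 - 12) - 95 = √(I*√33 + 51)*(-20) - 95 = √(51 + I*√33)*(-20) - 95 = -20*√(51 + I*√33) - 95 = -95 - 20*√(51 + I*√33)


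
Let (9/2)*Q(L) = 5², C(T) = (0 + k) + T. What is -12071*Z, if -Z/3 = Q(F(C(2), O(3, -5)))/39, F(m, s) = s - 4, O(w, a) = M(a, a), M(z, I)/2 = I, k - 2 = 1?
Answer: 603550/117 ≈ 5158.5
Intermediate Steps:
k = 3 (k = 2 + 1 = 3)
M(z, I) = 2*I
O(w, a) = 2*a
C(T) = 3 + T (C(T) = (0 + 3) + T = 3 + T)
F(m, s) = -4 + s
Q(L) = 50/9 (Q(L) = (2/9)*5² = (2/9)*25 = 50/9)
Z = -50/117 (Z = -50/(3*39) = -3*50/351 = -50/117 ≈ -0.42735)
-12071*Z = -12071*(-50/117) = 603550/117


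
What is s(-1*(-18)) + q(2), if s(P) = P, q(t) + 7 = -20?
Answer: -9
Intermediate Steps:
q(t) = -27 (q(t) = -7 - 20 = -27)
s(-1*(-18)) + q(2) = -1*(-18) - 27 = 18 - 27 = -9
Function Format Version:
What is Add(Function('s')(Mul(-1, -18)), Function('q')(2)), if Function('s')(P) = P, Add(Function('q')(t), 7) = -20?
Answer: -9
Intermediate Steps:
Function('q')(t) = -27 (Function('q')(t) = Add(-7, -20) = -27)
Add(Function('s')(Mul(-1, -18)), Function('q')(2)) = Add(Mul(-1, -18), -27) = Add(18, -27) = -9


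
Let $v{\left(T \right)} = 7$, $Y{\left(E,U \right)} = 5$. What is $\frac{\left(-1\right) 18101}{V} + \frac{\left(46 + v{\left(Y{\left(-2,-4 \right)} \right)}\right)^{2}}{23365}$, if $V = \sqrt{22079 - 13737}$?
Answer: $\frac{2809}{23365} - \frac{18101 \sqrt{8342}}{8342} \approx -198.06$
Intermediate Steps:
$V = \sqrt{8342} \approx 91.335$
$\frac{\left(-1\right) 18101}{V} + \frac{\left(46 + v{\left(Y{\left(-2,-4 \right)} \right)}\right)^{2}}{23365} = \frac{\left(-1\right) 18101}{\sqrt{8342}} + \frac{\left(46 + 7\right)^{2}}{23365} = - 18101 \frac{\sqrt{8342}}{8342} + 53^{2} \cdot \frac{1}{23365} = - \frac{18101 \sqrt{8342}}{8342} + 2809 \cdot \frac{1}{23365} = - \frac{18101 \sqrt{8342}}{8342} + \frac{2809}{23365} = \frac{2809}{23365} - \frac{18101 \sqrt{8342}}{8342}$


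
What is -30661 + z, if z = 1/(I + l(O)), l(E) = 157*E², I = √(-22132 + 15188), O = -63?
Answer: 4*(-30661*√434 + 4776470228*I)/(-623133*I + 4*√434) ≈ -30661.0 + 1.8626e-9*I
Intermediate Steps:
I = 4*I*√434 (I = √(-6944) = 4*I*√434 ≈ 83.331*I)
z = 1/(623133 + 4*I*√434) (z = 1/(4*I*√434 + 157*(-63)²) = 1/(4*I*√434 + 157*3969) = 1/(4*I*√434 + 623133) = 1/(623133 + 4*I*√434) ≈ 1.6048e-6 - 2.1e-10*I)
-30661 + z = -30661 + (89019/55470677519 - 4*I*√434/388294742633) = -1700786443321040/55470677519 - 4*I*√434/388294742633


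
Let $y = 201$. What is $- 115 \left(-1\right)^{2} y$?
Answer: $-23115$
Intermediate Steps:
$- 115 \left(-1\right)^{2} y = - 115 \left(-1\right)^{2} \cdot 201 = \left(-115\right) 1 \cdot 201 = \left(-115\right) 201 = -23115$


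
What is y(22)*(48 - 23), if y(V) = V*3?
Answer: 1650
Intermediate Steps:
y(V) = 3*V
y(22)*(48 - 23) = (3*22)*(48 - 23) = 66*25 = 1650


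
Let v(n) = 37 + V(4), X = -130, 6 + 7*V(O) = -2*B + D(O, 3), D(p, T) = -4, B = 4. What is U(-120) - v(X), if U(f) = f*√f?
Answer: -241/7 - 240*I*√30 ≈ -34.429 - 1314.5*I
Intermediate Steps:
V(O) = -18/7 (V(O) = -6/7 + (-2*4 - 4)/7 = -6/7 + (-8 - 4)/7 = -6/7 + (⅐)*(-12) = -6/7 - 12/7 = -18/7)
U(f) = f^(3/2)
v(n) = 241/7 (v(n) = 37 - 18/7 = 241/7)
U(-120) - v(X) = (-120)^(3/2) - 1*241/7 = -240*I*√30 - 241/7 = -241/7 - 240*I*√30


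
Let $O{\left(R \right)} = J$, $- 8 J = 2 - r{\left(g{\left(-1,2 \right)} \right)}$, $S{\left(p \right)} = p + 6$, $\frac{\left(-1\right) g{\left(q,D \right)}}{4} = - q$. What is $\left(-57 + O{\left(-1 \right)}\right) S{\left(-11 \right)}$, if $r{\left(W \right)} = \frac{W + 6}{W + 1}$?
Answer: $\frac{860}{3} \approx 286.67$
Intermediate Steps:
$g{\left(q,D \right)} = 4 q$ ($g{\left(q,D \right)} = - 4 \left(- q\right) = 4 q$)
$r{\left(W \right)} = \frac{6 + W}{1 + W}$
$S{\left(p \right)} = 6 + p$
$J = - \frac{1}{3}$ ($J = - \frac{2 - \frac{6 + 4 \left(-1\right)}{1 + 4 \left(-1\right)}}{8} = - \frac{2 - \frac{6 - 4}{1 - 4}}{8} = - \frac{2 - \frac{1}{-3} \cdot 2}{8} = - \frac{2 - \left(- \frac{1}{3}\right) 2}{8} = - \frac{2 - - \frac{2}{3}}{8} = - \frac{2 + \frac{2}{3}}{8} = \left(- \frac{1}{8}\right) \frac{8}{3} = - \frac{1}{3} \approx -0.33333$)
$O{\left(R \right)} = - \frac{1}{3}$
$\left(-57 + O{\left(-1 \right)}\right) S{\left(-11 \right)} = \left(-57 - \frac{1}{3}\right) \left(6 - 11\right) = \left(- \frac{172}{3}\right) \left(-5\right) = \frac{860}{3}$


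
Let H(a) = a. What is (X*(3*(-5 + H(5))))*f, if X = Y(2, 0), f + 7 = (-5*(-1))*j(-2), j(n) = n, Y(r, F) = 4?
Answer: 0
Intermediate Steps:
f = -17 (f = -7 - 5*(-1)*(-2) = -7 + 5*(-2) = -7 - 10 = -17)
X = 4
(X*(3*(-5 + H(5))))*f = (4*(3*(-5 + 5)))*(-17) = (4*(3*0))*(-17) = (4*0)*(-17) = 0*(-17) = 0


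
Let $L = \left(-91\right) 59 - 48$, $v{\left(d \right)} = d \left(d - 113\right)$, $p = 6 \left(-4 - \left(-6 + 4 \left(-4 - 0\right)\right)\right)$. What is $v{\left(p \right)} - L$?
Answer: $4877$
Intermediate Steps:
$p = 108$ ($p = 6 \left(-4 - \left(-6 + 4 \left(-4 + 0\right)\right)\right) = 6 \left(-4 + \left(\left(-4\right) \left(-4\right) + 6\right)\right) = 6 \left(-4 + \left(16 + 6\right)\right) = 6 \left(-4 + 22\right) = 6 \cdot 18 = 108$)
$v{\left(d \right)} = d \left(-113 + d\right)$
$L = -5417$ ($L = -5369 - 48 = -5417$)
$v{\left(p \right)} - L = 108 \left(-113 + 108\right) - -5417 = 108 \left(-5\right) + 5417 = -540 + 5417 = 4877$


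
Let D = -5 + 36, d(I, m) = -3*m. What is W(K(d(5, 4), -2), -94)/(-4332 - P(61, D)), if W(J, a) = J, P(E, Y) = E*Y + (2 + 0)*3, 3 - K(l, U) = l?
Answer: -15/6229 ≈ -0.0024081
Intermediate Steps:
K(l, U) = 3 - l
D = 31
P(E, Y) = 6 + E*Y (P(E, Y) = E*Y + 2*3 = E*Y + 6 = 6 + E*Y)
W(K(d(5, 4), -2), -94)/(-4332 - P(61, D)) = (3 - (-3)*4)/(-4332 - (6 + 61*31)) = (3 - 1*(-12))/(-4332 - (6 + 1891)) = (3 + 12)/(-4332 - 1*1897) = 15/(-4332 - 1897) = 15/(-6229) = 15*(-1/6229) = -15/6229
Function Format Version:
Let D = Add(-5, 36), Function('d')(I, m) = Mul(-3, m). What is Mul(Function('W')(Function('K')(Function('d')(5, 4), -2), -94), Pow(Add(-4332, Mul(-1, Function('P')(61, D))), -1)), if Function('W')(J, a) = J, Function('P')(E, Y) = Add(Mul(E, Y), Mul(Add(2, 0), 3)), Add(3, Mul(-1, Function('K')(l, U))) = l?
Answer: Rational(-15, 6229) ≈ -0.0024081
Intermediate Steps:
Function('K')(l, U) = Add(3, Mul(-1, l))
D = 31
Function('P')(E, Y) = Add(6, Mul(E, Y)) (Function('P')(E, Y) = Add(Mul(E, Y), Mul(2, 3)) = Add(Mul(E, Y), 6) = Add(6, Mul(E, Y)))
Mul(Function('W')(Function('K')(Function('d')(5, 4), -2), -94), Pow(Add(-4332, Mul(-1, Function('P')(61, D))), -1)) = Mul(Add(3, Mul(-1, Mul(-3, 4))), Pow(Add(-4332, Mul(-1, Add(6, Mul(61, 31)))), -1)) = Mul(Add(3, Mul(-1, -12)), Pow(Add(-4332, Mul(-1, Add(6, 1891))), -1)) = Mul(Add(3, 12), Pow(Add(-4332, Mul(-1, 1897)), -1)) = Mul(15, Pow(Add(-4332, -1897), -1)) = Mul(15, Pow(-6229, -1)) = Mul(15, Rational(-1, 6229)) = Rational(-15, 6229)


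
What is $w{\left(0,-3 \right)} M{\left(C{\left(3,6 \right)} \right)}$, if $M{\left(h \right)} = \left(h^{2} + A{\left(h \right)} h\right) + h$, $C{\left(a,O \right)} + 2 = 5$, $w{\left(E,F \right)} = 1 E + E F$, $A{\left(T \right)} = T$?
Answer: $0$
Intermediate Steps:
$w{\left(E,F \right)} = E + E F$
$C{\left(a,O \right)} = 3$ ($C{\left(a,O \right)} = -2 + 5 = 3$)
$M{\left(h \right)} = h + 2 h^{2}$ ($M{\left(h \right)} = \left(h^{2} + h h\right) + h = \left(h^{2} + h^{2}\right) + h = 2 h^{2} + h = h + 2 h^{2}$)
$w{\left(0,-3 \right)} M{\left(C{\left(3,6 \right)} \right)} = 0 \left(1 - 3\right) 3 \left(1 + 2 \cdot 3\right) = 0 \left(-2\right) 3 \left(1 + 6\right) = 0 \cdot 3 \cdot 7 = 0 \cdot 21 = 0$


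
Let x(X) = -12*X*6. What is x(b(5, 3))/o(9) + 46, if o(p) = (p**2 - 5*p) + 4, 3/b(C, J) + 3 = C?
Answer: 433/10 ≈ 43.300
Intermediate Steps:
b(C, J) = 3/(-3 + C)
x(X) = -72*X (x(X) = -12*X*6 = -72*X)
o(p) = 4 + p**2 - 5*p
x(b(5, 3))/o(9) + 46 = (-216/(-3 + 5))/(4 + 9**2 - 5*9) + 46 = (-216/2)/(4 + 81 - 45) + 46 = -216/2/40 + 46 = -72*3/2*(1/40) + 46 = -108*1/40 + 46 = -27/10 + 46 = 433/10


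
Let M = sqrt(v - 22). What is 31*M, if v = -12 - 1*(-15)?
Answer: 31*I*sqrt(19) ≈ 135.13*I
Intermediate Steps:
v = 3 (v = -12 + 15 = 3)
M = I*sqrt(19) (M = sqrt(3 - 22) = sqrt(-19) = I*sqrt(19) ≈ 4.3589*I)
31*M = 31*(I*sqrt(19)) = 31*I*sqrt(19)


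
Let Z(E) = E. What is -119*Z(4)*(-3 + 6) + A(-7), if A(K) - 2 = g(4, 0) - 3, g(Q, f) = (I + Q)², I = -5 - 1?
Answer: -1425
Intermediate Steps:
I = -6
g(Q, f) = (-6 + Q)²
A(K) = 3 (A(K) = 2 + ((-6 + 4)² - 3) = 2 + ((-2)² - 3) = 2 + (4 - 3) = 2 + 1 = 3)
-119*Z(4)*(-3 + 6) + A(-7) = -476*(-3 + 6) + 3 = -476*3 + 3 = -119*12 + 3 = -1428 + 3 = -1425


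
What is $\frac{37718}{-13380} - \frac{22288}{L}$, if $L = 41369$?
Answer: $- \frac{929284691}{276758610} \approx -3.3577$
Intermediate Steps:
$\frac{37718}{-13380} - \frac{22288}{L} = \frac{37718}{-13380} - \frac{22288}{41369} = 37718 \left(- \frac{1}{13380}\right) - \frac{22288}{41369} = - \frac{18859}{6690} - \frac{22288}{41369} = - \frac{929284691}{276758610}$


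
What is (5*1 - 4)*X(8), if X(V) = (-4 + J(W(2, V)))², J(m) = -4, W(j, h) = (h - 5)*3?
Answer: 64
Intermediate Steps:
W(j, h) = -15 + 3*h (W(j, h) = (-5 + h)*3 = -15 + 3*h)
X(V) = 64 (X(V) = (-4 - 4)² = (-8)² = 64)
(5*1 - 4)*X(8) = (5*1 - 4)*64 = (5 - 4)*64 = 1*64 = 64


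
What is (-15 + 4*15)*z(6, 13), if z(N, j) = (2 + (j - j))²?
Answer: 180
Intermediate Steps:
z(N, j) = 4 (z(N, j) = (2 + 0)² = 2² = 4)
(-15 + 4*15)*z(6, 13) = (-15 + 4*15)*4 = (-15 + 60)*4 = 45*4 = 180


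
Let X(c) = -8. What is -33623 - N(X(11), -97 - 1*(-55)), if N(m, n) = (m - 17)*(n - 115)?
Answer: -37548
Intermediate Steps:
N(m, n) = (-115 + n)*(-17 + m) (N(m, n) = (-17 + m)*(-115 + n) = (-115 + n)*(-17 + m))
-33623 - N(X(11), -97 - 1*(-55)) = -33623 - (1955 - 115*(-8) - 17*(-97 - 1*(-55)) - 8*(-97 - 1*(-55))) = -33623 - (1955 + 920 - 17*(-97 + 55) - 8*(-97 + 55)) = -33623 - (1955 + 920 - 17*(-42) - 8*(-42)) = -33623 - (1955 + 920 + 714 + 336) = -33623 - 1*3925 = -33623 - 3925 = -37548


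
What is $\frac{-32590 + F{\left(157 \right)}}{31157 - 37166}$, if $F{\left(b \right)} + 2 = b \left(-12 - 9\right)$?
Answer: $\frac{11963}{2003} \approx 5.9725$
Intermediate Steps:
$F{\left(b \right)} = -2 - 21 b$ ($F{\left(b \right)} = -2 + b \left(-12 - 9\right) = -2 + b \left(-21\right) = -2 - 21 b$)
$\frac{-32590 + F{\left(157 \right)}}{31157 - 37166} = \frac{-32590 - 3299}{31157 - 37166} = \frac{-32590 - 3299}{-6009} = \left(-32590 - 3299\right) \left(- \frac{1}{6009}\right) = \left(-35889\right) \left(- \frac{1}{6009}\right) = \frac{11963}{2003}$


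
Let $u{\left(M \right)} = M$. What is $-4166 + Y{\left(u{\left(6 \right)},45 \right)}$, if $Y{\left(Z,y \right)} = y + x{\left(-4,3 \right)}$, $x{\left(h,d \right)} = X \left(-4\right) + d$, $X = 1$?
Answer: $-4122$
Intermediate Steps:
$x{\left(h,d \right)} = -4 + d$ ($x{\left(h,d \right)} = 1 \left(-4\right) + d = -4 + d$)
$Y{\left(Z,y \right)} = -1 + y$ ($Y{\left(Z,y \right)} = y + \left(-4 + 3\right) = y - 1 = -1 + y$)
$-4166 + Y{\left(u{\left(6 \right)},45 \right)} = -4166 + \left(-1 + 45\right) = -4166 + 44 = -4122$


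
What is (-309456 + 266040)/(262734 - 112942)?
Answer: -5427/18724 ≈ -0.28984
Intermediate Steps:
(-309456 + 266040)/(262734 - 112942) = -43416/149792 = -43416*1/149792 = -5427/18724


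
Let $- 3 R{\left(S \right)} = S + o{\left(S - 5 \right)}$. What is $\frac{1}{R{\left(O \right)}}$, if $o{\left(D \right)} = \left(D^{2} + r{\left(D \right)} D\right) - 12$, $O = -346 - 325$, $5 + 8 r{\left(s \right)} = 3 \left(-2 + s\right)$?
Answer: $- \frac{2}{419059} \approx -4.7726 \cdot 10^{-6}$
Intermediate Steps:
$r{\left(s \right)} = - \frac{11}{8} + \frac{3 s}{8}$ ($r{\left(s \right)} = - \frac{5}{8} + \frac{3 \left(-2 + s\right)}{8} = - \frac{5}{8} + \frac{-6 + 3 s}{8} = - \frac{5}{8} + \left(- \frac{3}{4} + \frac{3 s}{8}\right) = - \frac{11}{8} + \frac{3 s}{8}$)
$O = -671$
$o{\left(D \right)} = -12 + D^{2} + D \left(- \frac{11}{8} + \frac{3 D}{8}\right)$ ($o{\left(D \right)} = \left(D^{2} + \left(- \frac{11}{8} + \frac{3 D}{8}\right) D\right) - 12 = \left(D^{2} + D \left(- \frac{11}{8} + \frac{3 D}{8}\right)\right) - 12 = -12 + D^{2} + D \left(- \frac{11}{8} + \frac{3 D}{8}\right)$)
$R{\left(S \right)} = \frac{41}{24} - \frac{11 \left(-5 + S\right)^{2}}{24} + \frac{S}{8}$ ($R{\left(S \right)} = - \frac{S - \left(12 - \frac{11 \left(S - 5\right)^{2}}{8} + \frac{11 \left(S - 5\right)}{8}\right)}{3} = - \frac{S - \left(12 - \frac{11 \left(-5 + S\right)^{2}}{8} + \frac{11 \left(-5 + S\right)}{8}\right)}{3} = - \frac{S - \left(\frac{41}{8} - \frac{11 \left(-5 + S\right)^{2}}{8} + \frac{11 S}{8}\right)}{3} = - \frac{- \frac{41}{8} - \frac{3 S}{8} + \frac{11 \left(-5 + S\right)^{2}}{8}}{3} = \frac{41}{24} - \frac{11 \left(-5 + S\right)^{2}}{24} + \frac{S}{8}$)
$\frac{1}{R{\left(O \right)}} = \frac{1}{- \frac{39}{4} - \frac{11 \left(-671\right)^{2}}{24} + \frac{113}{24} \left(-671\right)} = \frac{1}{- \frac{39}{4} - \frac{4952651}{24} - \frac{75823}{24}} = \frac{1}{- \frac{419059}{2}} = - \frac{2}{419059}$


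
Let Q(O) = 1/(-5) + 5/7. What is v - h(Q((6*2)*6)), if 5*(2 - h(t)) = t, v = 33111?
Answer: 5794093/175 ≈ 33109.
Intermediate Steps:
Q(O) = 18/35 (Q(O) = 1*(-⅕) + 5*(⅐) = -⅕ + 5/7 = 18/35)
h(t) = 2 - t/5
v - h(Q((6*2)*6)) = 33111 - (2 - ⅕*18/35) = 33111 - (2 - 18/175) = 33111 - 1*332/175 = 33111 - 332/175 = 5794093/175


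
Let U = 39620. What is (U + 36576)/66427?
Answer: 76196/66427 ≈ 1.1471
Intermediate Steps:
(U + 36576)/66427 = (39620 + 36576)/66427 = 76196*(1/66427) = 76196/66427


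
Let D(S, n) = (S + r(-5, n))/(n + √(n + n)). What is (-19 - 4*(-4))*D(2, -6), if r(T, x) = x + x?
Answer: -15/4 - 5*I*√3/4 ≈ -3.75 - 2.1651*I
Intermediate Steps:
r(T, x) = 2*x
D(S, n) = (S + 2*n)/(n + √2*√n) (D(S, n) = (S + 2*n)/(n + √(n + n)) = (S + 2*n)/(n + √(2*n)) = (S + 2*n)/(n + √2*√n))
(-19 - 4*(-4))*D(2, -6) = (-19 - 4*(-4))*((2 + 2*(-6))/(-6 + √2*√(-6))) = (-19 - 4*(-4))*((2 - 12)/(-6 + √2*(I*√6))) = (-19 + 16)*(-10/(-6 + 2*I*√3)) = -(-30)/(-6 + 2*I*√3) = 30/(-6 + 2*I*√3)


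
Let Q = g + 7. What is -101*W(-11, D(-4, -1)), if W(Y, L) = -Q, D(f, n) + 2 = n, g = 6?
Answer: 1313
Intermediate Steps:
D(f, n) = -2 + n
Q = 13 (Q = 6 + 7 = 13)
W(Y, L) = -13 (W(Y, L) = -1*13 = -13)
-101*W(-11, D(-4, -1)) = -101*(-13) = 1313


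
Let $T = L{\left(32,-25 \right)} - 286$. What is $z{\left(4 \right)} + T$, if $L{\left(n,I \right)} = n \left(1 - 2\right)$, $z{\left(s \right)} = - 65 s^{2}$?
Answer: $-1358$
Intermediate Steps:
$L{\left(n,I \right)} = - n$ ($L{\left(n,I \right)} = n \left(-1\right) = - n$)
$T = -318$ ($T = \left(-1\right) 32 - 286 = -32 - 286 = -318$)
$z{\left(4 \right)} + T = - 65 \cdot 4^{2} - 318 = \left(-65\right) 16 - 318 = -1040 - 318 = -1358$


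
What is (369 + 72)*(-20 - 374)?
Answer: -173754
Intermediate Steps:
(369 + 72)*(-20 - 374) = 441*(-394) = -173754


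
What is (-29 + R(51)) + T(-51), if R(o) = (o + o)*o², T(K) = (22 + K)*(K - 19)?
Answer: 267303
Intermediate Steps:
T(K) = (-19 + K)*(22 + K) (T(K) = (22 + K)*(-19 + K) = (-19 + K)*(22 + K))
R(o) = 2*o³ (R(o) = (2*o)*o² = 2*o³)
(-29 + R(51)) + T(-51) = (-29 + 2*51³) + (-418 + (-51)² + 3*(-51)) = (-29 + 2*132651) + (-418 + 2601 - 153) = (-29 + 265302) + 2030 = 265273 + 2030 = 267303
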